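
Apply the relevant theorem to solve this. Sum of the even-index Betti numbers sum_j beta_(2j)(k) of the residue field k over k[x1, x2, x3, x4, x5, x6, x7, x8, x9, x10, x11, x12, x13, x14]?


Koszul resolution: beta_i(k)=C(n,i), n=14
sum_even C(14,i) = 2^(n-1) = 2^13 = 8192


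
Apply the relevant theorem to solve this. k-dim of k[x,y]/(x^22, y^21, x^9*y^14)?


k[x,y]/I, I = (x^22, y^21, x^9*y^14)
Rect: 22x21=462. Corner: (22-9)x(21-14)=91.
dim = 462-91 = 371


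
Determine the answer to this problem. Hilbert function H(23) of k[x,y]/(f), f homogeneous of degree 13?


H(t)=d for t>=d-1.
d=13, t=23
H(23)=13


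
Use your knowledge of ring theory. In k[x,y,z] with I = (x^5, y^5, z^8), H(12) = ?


Need i<5, j<5, k<8 with i+j+k=12.
For each i, j ranges over max(0,12-i-7)..min(4,12-i):
  i=0: j in [5,4] -> 0
  i=1: j in [4,4] -> 1
  i=2: j in [3,4] -> 2
  i=3: j in [2,4] -> 3
  i=4: j in [1,4] -> 4
H(12) = 0+1+2+3+4 = 10


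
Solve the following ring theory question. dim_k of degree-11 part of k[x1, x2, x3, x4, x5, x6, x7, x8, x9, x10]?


C(d+n-1,n-1)=C(20,9)=167960


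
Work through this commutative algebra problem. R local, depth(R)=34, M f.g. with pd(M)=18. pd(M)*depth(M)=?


pd+depth=34
depth=34-18=16
pd*depth=18*16=288


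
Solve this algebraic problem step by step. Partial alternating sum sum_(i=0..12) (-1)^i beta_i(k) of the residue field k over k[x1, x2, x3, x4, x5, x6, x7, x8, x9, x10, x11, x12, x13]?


Koszul resolution: beta_i(k)=C(n,i), n=13
sum_(i=0..p) (-1)^i C(n,i) = (-1)^p C(n-1,p)
(-1)^12*C(12,12) = (-1)^12*1 = 1


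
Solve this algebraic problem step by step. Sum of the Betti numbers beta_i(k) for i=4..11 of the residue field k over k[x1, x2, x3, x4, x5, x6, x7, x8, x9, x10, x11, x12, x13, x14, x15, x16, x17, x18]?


Koszul resolution: beta_i(k)=C(n,i), n=18
C(18,4)=3060, C(18,5)=8568, C(18,6)=18564, C(18,7)=31824, C(18,8)=43758, C(18,9)=48620, C(18,10)=43758, C(18,11)=31824
Sum=229976


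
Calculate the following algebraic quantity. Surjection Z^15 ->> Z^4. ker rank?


rank(ker) = 15-4 = 11


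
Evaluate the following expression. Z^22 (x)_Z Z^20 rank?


rank(M(x)N) = rank(M)*rank(N)
22*20 = 440


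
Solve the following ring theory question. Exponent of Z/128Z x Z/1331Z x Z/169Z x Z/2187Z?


Exponent = lcm of the cyclic orders; pairwise coprime => product.
2^7*11^3*13^2*3^7=128*1331*169*2187=62968523904


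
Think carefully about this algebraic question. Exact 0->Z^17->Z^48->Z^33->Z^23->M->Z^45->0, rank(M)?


Alt sum=0:
(-1)^0*17 + (-1)^1*48 + (-1)^2*33 + (-1)^3*23 + (-1)^4*? + (-1)^5*45=0
rank(M)=66


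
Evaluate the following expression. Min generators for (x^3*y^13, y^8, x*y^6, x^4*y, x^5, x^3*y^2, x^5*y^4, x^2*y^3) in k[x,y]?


Remove redundant (divisible by others).
x^5*y^4 redundant.
x^3*y^13 redundant.
Min: x^5, x^4*y, x^3*y^2, x^2*y^3, x*y^6, y^8
Count=6


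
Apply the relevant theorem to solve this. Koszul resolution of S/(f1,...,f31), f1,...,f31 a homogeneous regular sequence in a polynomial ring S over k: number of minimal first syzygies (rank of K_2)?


Regular sequence => Koszul complex is the minimal free resolution.
Syz_1 minimally generated by Koszul relations f_i*e_j - f_j*e_i (i<j): mu(Syz_1) = beta_2 = C(m,2) = m(m-1)/2
m=31
31*30/2 = 465


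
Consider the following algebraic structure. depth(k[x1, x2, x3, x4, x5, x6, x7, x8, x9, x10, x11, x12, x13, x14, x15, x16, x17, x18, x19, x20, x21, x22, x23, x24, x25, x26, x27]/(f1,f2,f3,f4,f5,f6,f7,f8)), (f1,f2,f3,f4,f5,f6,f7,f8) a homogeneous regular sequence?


depth(R)=27
depth(R/I)=27-8=19


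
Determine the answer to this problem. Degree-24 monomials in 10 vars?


C(d+n-1,n-1)=C(33,9)=38567100


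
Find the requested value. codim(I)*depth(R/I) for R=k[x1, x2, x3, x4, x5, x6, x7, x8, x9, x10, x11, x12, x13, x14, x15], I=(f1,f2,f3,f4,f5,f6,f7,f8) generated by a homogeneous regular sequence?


codim=8, depth=dim(R/I)=15-8=7
Product=8*7=56


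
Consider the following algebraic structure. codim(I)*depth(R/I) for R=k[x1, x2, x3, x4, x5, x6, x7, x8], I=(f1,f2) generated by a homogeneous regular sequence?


codim=2, depth=dim(R/I)=8-2=6
Product=2*6=12


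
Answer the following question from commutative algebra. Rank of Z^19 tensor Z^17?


rank(M(x)N) = rank(M)*rank(N)
19*17 = 323


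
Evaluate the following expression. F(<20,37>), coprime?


gcd(20,37)=1 => F=ab-a-b=20*37-20-37=740-57=683


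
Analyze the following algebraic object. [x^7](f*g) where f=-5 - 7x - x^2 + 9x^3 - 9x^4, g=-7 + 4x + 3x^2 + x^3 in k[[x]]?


[x^7] = sum a_i*b_j, i+j=7
  -9*1=-9
Sum=-9


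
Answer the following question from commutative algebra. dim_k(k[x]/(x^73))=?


Basis: 1,x,...,x^72
dim=73


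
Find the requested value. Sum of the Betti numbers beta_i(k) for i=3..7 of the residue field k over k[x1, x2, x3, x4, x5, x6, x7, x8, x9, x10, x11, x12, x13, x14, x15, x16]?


Koszul resolution: beta_i(k)=C(n,i), n=16
C(16,3)=560, C(16,4)=1820, C(16,5)=4368, C(16,6)=8008, C(16,7)=11440
Sum=26196


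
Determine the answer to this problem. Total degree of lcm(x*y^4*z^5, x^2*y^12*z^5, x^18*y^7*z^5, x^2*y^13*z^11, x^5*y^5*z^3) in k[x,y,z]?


lcm = componentwise max:
x: max(1,2,18,2,5)=18
y: max(4,12,7,13,5)=13
z: max(5,5,5,11,3)=11
Total=18+13+11=42


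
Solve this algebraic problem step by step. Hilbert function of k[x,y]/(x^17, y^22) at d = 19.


k[x,y], I = (x^17, y^22), d = 19
Need i < 17 and d-i < 22.
Range: 0 <= i <= 16.
H(19) = 17


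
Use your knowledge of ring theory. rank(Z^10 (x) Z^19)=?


rank(M(x)N) = rank(M)*rank(N)
10*19 = 190


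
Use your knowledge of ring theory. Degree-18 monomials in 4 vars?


C(d+n-1,n-1)=C(21,3)=1330


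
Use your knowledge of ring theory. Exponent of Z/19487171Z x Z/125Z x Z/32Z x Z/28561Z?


Exponent = lcm of the cyclic orders; pairwise coprime => product.
11^7*5^3*2^5*13^4=19487171*125*32*28561=2226292363724000


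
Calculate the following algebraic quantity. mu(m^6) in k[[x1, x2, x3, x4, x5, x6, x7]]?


C(n+d-1,d)=C(12,6)=924


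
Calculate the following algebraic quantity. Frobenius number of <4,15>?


gcd(4,15)=1 => F=ab-a-b=4*15-4-15=60-19=41


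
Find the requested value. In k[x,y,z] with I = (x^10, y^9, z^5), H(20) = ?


Need i<10, j<9, k<5 with i+j+k=20.
For each i, j ranges over max(0,20-i-4)..min(8,20-i):
  i=0: j in [16,8] -> 0
  i=1: j in [15,8] -> 0
  i=2: j in [14,8] -> 0
  i=3: j in [13,8] -> 0
  i=4: j in [12,8] -> 0
  i=5: j in [11,8] -> 0
  i=6: j in [10,8] -> 0
  i=7: j in [9,8] -> 0
  i=8: j in [8,8] -> 1
  i=9: j in [7,8] -> 2
H(20) = 0+0+0+0+0+0+0+0+1+2 = 3


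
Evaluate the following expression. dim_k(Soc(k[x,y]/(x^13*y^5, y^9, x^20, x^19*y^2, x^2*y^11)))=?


Socle = ann(m) = span of standard monomials u with x*u, y*u in I (staircase corners).
Redundant generators: x^2*y^11
Minimal generators: x^20, x^19*y^2, x^13*y^5, y^9
Corners: x^12y^8, x^18y^4, x^19y
Socle dim=3


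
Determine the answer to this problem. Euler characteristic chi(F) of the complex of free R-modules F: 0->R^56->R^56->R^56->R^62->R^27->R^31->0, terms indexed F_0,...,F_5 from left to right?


chi = sum (-1)^i * rank:
(-1)^0*56=56
(-1)^1*56=-56
(-1)^2*56=56
(-1)^3*62=-62
(-1)^4*27=27
(-1)^5*31=-31
chi=-10


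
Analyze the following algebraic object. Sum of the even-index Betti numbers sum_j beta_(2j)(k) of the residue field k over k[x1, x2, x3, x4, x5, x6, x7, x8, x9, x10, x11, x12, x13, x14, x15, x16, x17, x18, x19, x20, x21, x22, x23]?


Koszul resolution: beta_i(k)=C(n,i), n=23
sum_even C(23,i) = 2^(n-1) = 2^22 = 4194304


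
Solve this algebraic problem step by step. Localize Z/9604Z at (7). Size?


7-primary part: 9604=7^4*4
Size=7^4=2401


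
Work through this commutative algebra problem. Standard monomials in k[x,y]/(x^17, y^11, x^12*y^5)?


k[x,y]/I, I = (x^17, y^11, x^12*y^5)
Rect: 17x11=187. Corner: (17-12)x(11-5)=30.
dim = 187-30 = 157


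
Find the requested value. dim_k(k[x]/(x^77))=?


Basis: 1,x,...,x^76
dim=77


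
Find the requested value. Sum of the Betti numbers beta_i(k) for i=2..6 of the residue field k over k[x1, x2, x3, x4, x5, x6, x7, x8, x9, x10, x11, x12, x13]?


Koszul resolution: beta_i(k)=C(n,i), n=13
C(13,2)=78, C(13,3)=286, C(13,4)=715, C(13,5)=1287, C(13,6)=1716
Sum=4082


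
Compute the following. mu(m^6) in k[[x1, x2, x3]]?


C(n+d-1,d)=C(8,6)=28


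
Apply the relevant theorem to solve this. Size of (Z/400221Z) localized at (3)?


3-primary part: 400221=3^8*61
Size=3^8=6561


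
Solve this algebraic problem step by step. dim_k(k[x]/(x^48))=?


Basis: 1,x,...,x^47
dim=48


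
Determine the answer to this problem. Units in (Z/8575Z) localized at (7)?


Local ring = Z/343Z.
phi(343) = 7^2*(7-1) = 294


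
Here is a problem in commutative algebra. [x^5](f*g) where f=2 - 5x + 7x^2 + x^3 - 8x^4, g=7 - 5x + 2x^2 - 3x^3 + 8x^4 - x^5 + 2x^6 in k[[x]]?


[x^5] = sum a_i*b_j, i+j=5
  2*-1=-2
  -5*8=-40
  7*-3=-21
  1*2=2
  -8*-5=40
Sum=-21


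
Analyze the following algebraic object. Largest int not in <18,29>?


gcd(18,29)=1 => F=ab-a-b=18*29-18-29=522-47=475


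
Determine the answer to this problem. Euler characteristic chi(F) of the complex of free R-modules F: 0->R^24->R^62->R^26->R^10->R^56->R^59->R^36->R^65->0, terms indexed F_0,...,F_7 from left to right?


chi = sum (-1)^i * rank:
(-1)^0*24=24
(-1)^1*62=-62
(-1)^2*26=26
(-1)^3*10=-10
(-1)^4*56=56
(-1)^5*59=-59
(-1)^6*36=36
(-1)^7*65=-65
chi=-54


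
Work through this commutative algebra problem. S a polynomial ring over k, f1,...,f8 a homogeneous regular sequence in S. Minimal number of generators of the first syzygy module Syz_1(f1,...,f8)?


Regular sequence => Koszul complex is the minimal free resolution.
Syz_1 minimally generated by Koszul relations f_i*e_j - f_j*e_i (i<j): mu(Syz_1) = beta_2 = C(m,2) = m(m-1)/2
m=8
8*7/2 = 28


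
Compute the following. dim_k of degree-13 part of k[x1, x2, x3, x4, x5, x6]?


C(d+n-1,n-1)=C(18,5)=8568


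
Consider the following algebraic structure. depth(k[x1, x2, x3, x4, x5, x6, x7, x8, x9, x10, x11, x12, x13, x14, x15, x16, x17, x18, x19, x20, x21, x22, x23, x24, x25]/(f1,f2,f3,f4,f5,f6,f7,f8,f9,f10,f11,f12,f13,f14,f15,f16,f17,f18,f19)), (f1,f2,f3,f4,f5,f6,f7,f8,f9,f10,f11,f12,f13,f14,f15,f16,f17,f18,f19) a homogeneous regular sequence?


depth(R)=25
depth(R/I)=25-19=6


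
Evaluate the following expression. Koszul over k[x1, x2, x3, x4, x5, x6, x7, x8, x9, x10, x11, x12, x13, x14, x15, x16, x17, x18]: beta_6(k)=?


C(n,i)=C(18,6)=18564


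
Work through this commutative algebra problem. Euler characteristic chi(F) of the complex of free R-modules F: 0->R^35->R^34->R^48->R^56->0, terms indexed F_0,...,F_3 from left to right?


chi = sum (-1)^i * rank:
(-1)^0*35=35
(-1)^1*34=-34
(-1)^2*48=48
(-1)^3*56=-56
chi=-7


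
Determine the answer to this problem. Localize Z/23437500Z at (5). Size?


5-primary part: 23437500=5^9*12
Size=5^9=1953125


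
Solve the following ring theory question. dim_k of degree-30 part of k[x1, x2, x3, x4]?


C(d+n-1,n-1)=C(33,3)=5456


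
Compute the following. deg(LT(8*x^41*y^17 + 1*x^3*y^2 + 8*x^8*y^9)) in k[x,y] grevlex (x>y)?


LT: 8*x^41*y^17
deg_x=41, deg_y=17
Total=41+17=58


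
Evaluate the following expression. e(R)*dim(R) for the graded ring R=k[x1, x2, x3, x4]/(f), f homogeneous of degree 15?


e(R)=deg(f)=15, dim(R)=4-1=3
e*dim=15*3=45


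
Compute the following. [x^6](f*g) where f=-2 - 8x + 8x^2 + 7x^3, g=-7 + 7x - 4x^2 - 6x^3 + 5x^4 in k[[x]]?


[x^6] = sum a_i*b_j, i+j=6
  8*5=40
  7*-6=-42
Sum=-2


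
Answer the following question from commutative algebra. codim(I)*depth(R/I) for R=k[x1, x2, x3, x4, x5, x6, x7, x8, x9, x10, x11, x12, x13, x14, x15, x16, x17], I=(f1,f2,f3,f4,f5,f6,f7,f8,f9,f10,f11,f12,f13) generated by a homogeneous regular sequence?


codim=13, depth=dim(R/I)=17-13=4
Product=13*4=52


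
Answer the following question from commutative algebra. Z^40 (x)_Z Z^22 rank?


rank(M(x)N) = rank(M)*rank(N)
40*22 = 880


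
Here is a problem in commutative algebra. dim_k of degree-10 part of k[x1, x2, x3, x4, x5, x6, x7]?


C(d+n-1,n-1)=C(16,6)=8008


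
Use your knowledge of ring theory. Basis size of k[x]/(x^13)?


Basis: 1,x,...,x^12
dim=13


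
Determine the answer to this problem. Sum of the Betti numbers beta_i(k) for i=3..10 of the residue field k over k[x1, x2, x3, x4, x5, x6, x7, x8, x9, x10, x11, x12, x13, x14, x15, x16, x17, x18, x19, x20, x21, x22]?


Koszul resolution: beta_i(k)=C(n,i), n=22
C(22,3)=1540, C(22,4)=7315, C(22,5)=26334, C(22,6)=74613, C(22,7)=170544, C(22,8)=319770, C(22,9)=497420, C(22,10)=646646
Sum=1744182


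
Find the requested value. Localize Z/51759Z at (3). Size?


3-primary part: 51759=3^6*71
Size=3^6=729


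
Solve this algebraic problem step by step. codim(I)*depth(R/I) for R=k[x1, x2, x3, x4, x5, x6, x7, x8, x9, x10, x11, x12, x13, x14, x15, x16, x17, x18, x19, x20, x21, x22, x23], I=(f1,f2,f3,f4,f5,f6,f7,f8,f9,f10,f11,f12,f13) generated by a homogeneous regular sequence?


codim=13, depth=dim(R/I)=23-13=10
Product=13*10=130


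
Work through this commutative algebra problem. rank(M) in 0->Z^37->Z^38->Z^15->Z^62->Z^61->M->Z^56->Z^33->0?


Alt sum=0:
(-1)^0*37 + (-1)^1*38 + (-1)^2*15 + (-1)^3*62 + (-1)^4*61 + (-1)^5*? + (-1)^6*56 + (-1)^7*33=0
rank(M)=36


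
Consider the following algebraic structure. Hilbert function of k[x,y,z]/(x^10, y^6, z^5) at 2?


Need i<10, j<6, k<5 with i+j+k=2.
For each i, j ranges over max(0,2-i-4)..min(5,2-i):
  i=0: j in [0,2] -> 3
  i=1: j in [0,1] -> 2
  i=2: j in [0,0] -> 1
H(2) = 3+2+1 = 6


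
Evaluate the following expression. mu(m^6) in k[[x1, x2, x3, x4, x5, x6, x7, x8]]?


C(n+d-1,d)=C(13,6)=1716


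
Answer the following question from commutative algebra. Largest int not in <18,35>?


gcd(18,35)=1 => F=ab-a-b=18*35-18-35=630-53=577


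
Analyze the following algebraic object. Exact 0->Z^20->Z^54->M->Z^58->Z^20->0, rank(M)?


Alt sum=0:
(-1)^0*20 + (-1)^1*54 + (-1)^2*? + (-1)^3*58 + (-1)^4*20=0
rank(M)=72


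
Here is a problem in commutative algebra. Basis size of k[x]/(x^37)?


Basis: 1,x,...,x^36
dim=37


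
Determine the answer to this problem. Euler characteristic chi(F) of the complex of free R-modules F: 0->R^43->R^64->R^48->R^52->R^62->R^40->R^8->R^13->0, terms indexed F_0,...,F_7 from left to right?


chi = sum (-1)^i * rank:
(-1)^0*43=43
(-1)^1*64=-64
(-1)^2*48=48
(-1)^3*52=-52
(-1)^4*62=62
(-1)^5*40=-40
(-1)^6*8=8
(-1)^7*13=-13
chi=-8


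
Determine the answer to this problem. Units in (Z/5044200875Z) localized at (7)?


Local ring = Z/40353607Z.
phi(40353607) = 7^8*(7-1) = 34588806


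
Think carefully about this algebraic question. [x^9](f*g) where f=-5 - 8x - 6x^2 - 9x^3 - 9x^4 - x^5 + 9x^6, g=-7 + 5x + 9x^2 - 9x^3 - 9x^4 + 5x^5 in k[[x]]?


[x^9] = sum a_i*b_j, i+j=9
  -9*5=-45
  -1*-9=9
  9*-9=-81
Sum=-117


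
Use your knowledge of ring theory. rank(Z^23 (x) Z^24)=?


rank(M(x)N) = rank(M)*rank(N)
23*24 = 552


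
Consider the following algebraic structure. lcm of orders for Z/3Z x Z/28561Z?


Exponent = lcm of the cyclic orders; pairwise coprime => product.
3^1*13^4=3*28561=85683


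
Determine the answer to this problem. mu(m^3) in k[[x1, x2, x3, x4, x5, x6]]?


C(n+d-1,d)=C(8,3)=56


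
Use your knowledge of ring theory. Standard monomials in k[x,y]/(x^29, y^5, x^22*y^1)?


k[x,y]/I, I = (x^29, y^5, x^22*y^1)
Rect: 29x5=145. Corner: (29-22)x(5-1)=28.
dim = 145-28 = 117


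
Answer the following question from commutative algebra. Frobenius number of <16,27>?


gcd(16,27)=1 => F=ab-a-b=16*27-16-27=432-43=389


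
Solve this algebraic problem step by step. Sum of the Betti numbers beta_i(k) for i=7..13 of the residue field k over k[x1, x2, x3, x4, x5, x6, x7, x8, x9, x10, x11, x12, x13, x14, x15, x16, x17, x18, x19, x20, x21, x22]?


Koszul resolution: beta_i(k)=C(n,i), n=22
C(22,7)=170544, C(22,8)=319770, C(22,9)=497420, C(22,10)=646646, C(22,11)=705432, C(22,12)=646646, C(22,13)=497420
Sum=3483878


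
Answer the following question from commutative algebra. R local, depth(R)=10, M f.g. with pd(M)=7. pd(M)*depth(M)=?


pd+depth=10
depth=10-7=3
pd*depth=7*3=21


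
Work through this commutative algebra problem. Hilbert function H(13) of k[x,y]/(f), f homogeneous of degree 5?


H(t)=d for t>=d-1.
d=5, t=13
H(13)=5


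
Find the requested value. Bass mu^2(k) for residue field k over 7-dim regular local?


C(n,i)=C(7,2)=21


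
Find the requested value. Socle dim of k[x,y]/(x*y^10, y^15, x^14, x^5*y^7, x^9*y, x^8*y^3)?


Socle = ann(m) = span of standard monomials u with x*u, y*u in I (staircase corners).
Minimal generators: x^14, x^9*y, x^8*y^3, x^5*y^7, x*y^10, y^15
Corners: y^14, x^4y^9, x^7y^6, x^8y^2, x^13
Socle dim=5


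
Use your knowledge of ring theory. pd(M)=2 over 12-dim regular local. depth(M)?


pd+depth=depth(R)=12
depth=12-2=10


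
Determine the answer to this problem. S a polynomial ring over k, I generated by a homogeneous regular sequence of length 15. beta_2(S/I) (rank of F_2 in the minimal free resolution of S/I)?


Regular sequence => Koszul complex is the minimal free resolution.
Syz_1 minimally generated by Koszul relations f_i*e_j - f_j*e_i (i<j): mu(Syz_1) = beta_2 = C(m,2) = m(m-1)/2
m=15
15*14/2 = 105


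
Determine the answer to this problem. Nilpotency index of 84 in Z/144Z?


84^k mod 144:
k=1: 84
k=2: 0
First zero at k = 2


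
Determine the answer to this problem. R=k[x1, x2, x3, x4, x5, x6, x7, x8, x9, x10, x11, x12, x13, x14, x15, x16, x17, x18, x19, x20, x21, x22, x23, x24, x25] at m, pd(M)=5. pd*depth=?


pd+depth=25
depth=25-5=20
pd*depth=5*20=100


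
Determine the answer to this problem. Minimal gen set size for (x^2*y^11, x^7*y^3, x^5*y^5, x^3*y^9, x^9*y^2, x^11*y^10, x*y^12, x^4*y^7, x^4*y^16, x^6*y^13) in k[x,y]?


Remove redundant (divisible by others).
x^4*y^16 redundant.
x^6*y^13 redundant.
x^11*y^10 redundant.
Min: x^9*y^2, x^7*y^3, x^5*y^5, x^4*y^7, x^3*y^9, x^2*y^11, x*y^12
Count=7


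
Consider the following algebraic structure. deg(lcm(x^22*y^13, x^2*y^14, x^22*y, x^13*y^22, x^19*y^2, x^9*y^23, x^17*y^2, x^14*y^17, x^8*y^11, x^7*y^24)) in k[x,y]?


lcm = componentwise max:
x: max(22,2,22,13,19,9,17,14,8,7)=22
y: max(13,14,1,22,2,23,2,17,11,24)=24
Total=22+24=46


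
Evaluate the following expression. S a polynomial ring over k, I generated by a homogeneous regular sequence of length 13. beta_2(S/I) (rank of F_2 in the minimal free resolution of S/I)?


Regular sequence => Koszul complex is the minimal free resolution.
Syz_1 minimally generated by Koszul relations f_i*e_j - f_j*e_i (i<j): mu(Syz_1) = beta_2 = C(m,2) = m(m-1)/2
m=13
13*12/2 = 78


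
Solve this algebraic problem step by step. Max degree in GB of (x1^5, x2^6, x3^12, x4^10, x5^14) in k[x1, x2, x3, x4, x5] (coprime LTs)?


Pure powers, coprime LTs => already GB.
Degrees: 5, 6, 12, 10, 14
Max=14


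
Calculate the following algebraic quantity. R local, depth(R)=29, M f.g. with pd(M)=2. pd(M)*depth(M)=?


pd+depth=29
depth=29-2=27
pd*depth=2*27=54


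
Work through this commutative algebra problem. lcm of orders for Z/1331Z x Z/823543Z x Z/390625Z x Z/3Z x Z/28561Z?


Exponent = lcm of the cyclic orders; pairwise coprime => product.
11^3*7^7*5^8*3^1*13^4=1331*823543*390625*3*28561=36687577347905859375


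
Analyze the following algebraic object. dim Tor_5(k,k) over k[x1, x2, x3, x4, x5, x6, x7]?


Koszul: C(n,i)=C(7,5)=21


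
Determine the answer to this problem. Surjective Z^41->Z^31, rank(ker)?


rank(ker) = 41-31 = 10


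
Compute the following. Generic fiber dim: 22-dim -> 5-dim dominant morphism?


dim(fiber)=dim(X)-dim(Y)=22-5=17


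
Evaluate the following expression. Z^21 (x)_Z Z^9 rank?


rank(M(x)N) = rank(M)*rank(N)
21*9 = 189


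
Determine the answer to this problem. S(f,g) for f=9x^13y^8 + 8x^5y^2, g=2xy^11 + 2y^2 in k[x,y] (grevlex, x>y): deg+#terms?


LT(f)=9x^13y^8, LT(g)=2xy^11
lcm(LM)=x^13y^11
S(f,g) (scaled by 18 to clear denominators) = 2y^3*f - 9x^12*g = -18x^12y^2 + 16x^5y^5
2 terms, deg 14.
14+2=16


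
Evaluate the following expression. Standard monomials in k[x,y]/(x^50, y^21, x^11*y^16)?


k[x,y]/I, I = (x^50, y^21, x^11*y^16)
Rect: 50x21=1050. Corner: (50-11)x(21-16)=195.
dim = 1050-195 = 855


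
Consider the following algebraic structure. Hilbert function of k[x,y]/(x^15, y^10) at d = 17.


k[x,y], I = (x^15, y^10), d = 17
Need i < 15 and d-i < 10.
Range: 8 <= i <= 14.
H(17) = 7


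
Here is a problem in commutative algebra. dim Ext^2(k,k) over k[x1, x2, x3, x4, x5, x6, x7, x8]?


C(n,i)=C(8,2)=28


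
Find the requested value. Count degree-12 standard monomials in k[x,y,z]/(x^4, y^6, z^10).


Need i<4, j<6, k<10 with i+j+k=12.
For each i, j ranges over max(0,12-i-9)..min(5,12-i):
  i=0: j in [3,5] -> 3
  i=1: j in [2,5] -> 4
  i=2: j in [1,5] -> 5
  i=3: j in [0,5] -> 6
H(12) = 3+4+5+6 = 18


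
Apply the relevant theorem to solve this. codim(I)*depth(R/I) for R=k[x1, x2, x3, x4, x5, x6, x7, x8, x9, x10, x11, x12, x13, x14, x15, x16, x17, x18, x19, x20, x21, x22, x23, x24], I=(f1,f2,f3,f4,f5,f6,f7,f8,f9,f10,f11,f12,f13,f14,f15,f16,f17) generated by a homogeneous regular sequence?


codim=17, depth=dim(R/I)=24-17=7
Product=17*7=119


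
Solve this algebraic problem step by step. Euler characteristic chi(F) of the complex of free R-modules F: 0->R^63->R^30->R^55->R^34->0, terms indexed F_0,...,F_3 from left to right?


chi = sum (-1)^i * rank:
(-1)^0*63=63
(-1)^1*30=-30
(-1)^2*55=55
(-1)^3*34=-34
chi=54


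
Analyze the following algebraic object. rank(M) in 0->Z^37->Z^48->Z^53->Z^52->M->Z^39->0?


Alt sum=0:
(-1)^0*37 + (-1)^1*48 + (-1)^2*53 + (-1)^3*52 + (-1)^4*? + (-1)^5*39=0
rank(M)=49


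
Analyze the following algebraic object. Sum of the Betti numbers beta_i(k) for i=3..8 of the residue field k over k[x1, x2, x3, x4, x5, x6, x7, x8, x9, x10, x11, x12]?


Koszul resolution: beta_i(k)=C(n,i), n=12
C(12,3)=220, C(12,4)=495, C(12,5)=792, C(12,6)=924, C(12,7)=792, C(12,8)=495
Sum=3718


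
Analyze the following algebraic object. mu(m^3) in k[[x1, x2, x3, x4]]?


C(n+d-1,d)=C(6,3)=20


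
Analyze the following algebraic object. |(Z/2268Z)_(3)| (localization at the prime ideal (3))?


3-primary part: 2268=3^4*28
Size=3^4=81


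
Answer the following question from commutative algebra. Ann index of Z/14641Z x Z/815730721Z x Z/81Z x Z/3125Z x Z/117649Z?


Exponent = lcm of the cyclic orders; pairwise coprime => product.
11^4*13^8*3^4*5^5*7^6=14641*815730721*81*3125*117649=355664762628755608153125


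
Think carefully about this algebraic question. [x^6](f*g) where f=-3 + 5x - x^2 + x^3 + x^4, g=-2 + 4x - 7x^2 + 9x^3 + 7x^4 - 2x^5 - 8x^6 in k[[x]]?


[x^6] = sum a_i*b_j, i+j=6
  -3*-8=24
  5*-2=-10
  -1*7=-7
  1*9=9
  1*-7=-7
Sum=9


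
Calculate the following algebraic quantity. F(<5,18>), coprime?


gcd(5,18)=1 => F=ab-a-b=5*18-5-18=90-23=67


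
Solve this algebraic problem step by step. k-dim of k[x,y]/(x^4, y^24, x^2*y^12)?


k[x,y]/I, I = (x^4, y^24, x^2*y^12)
Rect: 4x24=96. Corner: (4-2)x(24-12)=24.
dim = 96-24 = 72


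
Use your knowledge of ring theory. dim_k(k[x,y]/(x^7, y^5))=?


Basis: x^i*y^j, i<7, j<5
7*5=35


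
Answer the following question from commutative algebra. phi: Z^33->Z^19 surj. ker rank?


rank(ker) = 33-19 = 14


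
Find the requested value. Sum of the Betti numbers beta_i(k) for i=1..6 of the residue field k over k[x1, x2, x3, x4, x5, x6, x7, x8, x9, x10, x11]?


Koszul resolution: beta_i(k)=C(n,i), n=11
C(11,1)=11, C(11,2)=55, C(11,3)=165, C(11,4)=330, C(11,5)=462, C(11,6)=462
Sum=1485


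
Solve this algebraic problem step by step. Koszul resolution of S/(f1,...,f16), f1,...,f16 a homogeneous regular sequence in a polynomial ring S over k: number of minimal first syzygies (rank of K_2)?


Regular sequence => Koszul complex is the minimal free resolution.
Syz_1 minimally generated by Koszul relations f_i*e_j - f_j*e_i (i<j): mu(Syz_1) = beta_2 = C(m,2) = m(m-1)/2
m=16
16*15/2 = 120


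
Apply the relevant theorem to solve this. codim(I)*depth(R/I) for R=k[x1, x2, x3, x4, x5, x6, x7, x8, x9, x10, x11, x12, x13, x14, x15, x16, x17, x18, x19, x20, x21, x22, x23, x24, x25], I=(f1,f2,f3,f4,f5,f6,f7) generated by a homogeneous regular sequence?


codim=7, depth=dim(R/I)=25-7=18
Product=7*18=126


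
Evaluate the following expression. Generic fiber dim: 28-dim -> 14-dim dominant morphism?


dim(fiber)=dim(X)-dim(Y)=28-14=14


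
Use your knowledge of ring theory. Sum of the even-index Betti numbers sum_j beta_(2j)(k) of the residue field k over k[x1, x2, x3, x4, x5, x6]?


Koszul resolution: beta_i(k)=C(n,i), n=6
sum_even C(6,i) = 2^(n-1) = 2^5 = 32


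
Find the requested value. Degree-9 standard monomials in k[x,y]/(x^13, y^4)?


k[x,y], I = (x^13, y^4), d = 9
Need i < 13 and d-i < 4.
Range: 6 <= i <= 9.
H(9) = 4


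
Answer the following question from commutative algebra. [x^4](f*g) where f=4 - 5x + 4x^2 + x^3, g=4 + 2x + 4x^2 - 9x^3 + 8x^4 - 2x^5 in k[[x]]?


[x^4] = sum a_i*b_j, i+j=4
  4*8=32
  -5*-9=45
  4*4=16
  1*2=2
Sum=95


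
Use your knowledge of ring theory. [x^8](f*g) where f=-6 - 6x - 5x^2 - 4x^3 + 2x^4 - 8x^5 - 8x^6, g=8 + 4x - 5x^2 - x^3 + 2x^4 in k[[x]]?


[x^8] = sum a_i*b_j, i+j=8
  2*2=4
  -8*-1=8
  -8*-5=40
Sum=52


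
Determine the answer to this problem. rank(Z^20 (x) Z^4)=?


rank(M(x)N) = rank(M)*rank(N)
20*4 = 80


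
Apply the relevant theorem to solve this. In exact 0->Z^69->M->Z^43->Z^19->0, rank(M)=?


Alt sum=0:
(-1)^0*69 + (-1)^1*? + (-1)^2*43 + (-1)^3*19=0
rank(M)=93


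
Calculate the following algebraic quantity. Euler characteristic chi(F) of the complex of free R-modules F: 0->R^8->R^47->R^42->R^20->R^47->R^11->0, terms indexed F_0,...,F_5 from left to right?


chi = sum (-1)^i * rank:
(-1)^0*8=8
(-1)^1*47=-47
(-1)^2*42=42
(-1)^3*20=-20
(-1)^4*47=47
(-1)^5*11=-11
chi=19


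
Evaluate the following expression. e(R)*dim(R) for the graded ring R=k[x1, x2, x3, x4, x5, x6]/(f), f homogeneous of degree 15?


e(R)=deg(f)=15, dim(R)=6-1=5
e*dim=15*5=75


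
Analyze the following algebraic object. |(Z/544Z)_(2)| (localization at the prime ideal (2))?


2-primary part: 544=2^5*17
Size=2^5=32


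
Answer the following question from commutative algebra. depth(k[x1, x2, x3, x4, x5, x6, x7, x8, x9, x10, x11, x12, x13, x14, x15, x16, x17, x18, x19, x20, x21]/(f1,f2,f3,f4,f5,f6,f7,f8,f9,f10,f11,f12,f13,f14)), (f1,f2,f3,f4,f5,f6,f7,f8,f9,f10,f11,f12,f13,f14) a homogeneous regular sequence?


depth(R)=21
depth(R/I)=21-14=7


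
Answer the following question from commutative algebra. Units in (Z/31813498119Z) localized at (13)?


Local ring = Z/10604499373Z.
phi(10604499373) = 13^8*(13-1) = 9788768652


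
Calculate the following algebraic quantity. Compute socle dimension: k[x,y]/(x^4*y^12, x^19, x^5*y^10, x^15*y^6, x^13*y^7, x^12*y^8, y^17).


Socle = ann(m) = span of standard monomials u with x*u, y*u in I (staircase corners).
Minimal generators: x^19, x^15*y^6, x^13*y^7, x^12*y^8, x^5*y^10, x^4*y^12, y^17
Corners: x^3y^16, x^4y^11, x^11y^9, x^12y^7, x^14y^6, x^18y^5
Socle dim=6


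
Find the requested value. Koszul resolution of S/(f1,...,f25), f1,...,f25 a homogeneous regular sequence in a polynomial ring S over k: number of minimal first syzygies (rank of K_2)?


Regular sequence => Koszul complex is the minimal free resolution.
Syz_1 minimally generated by Koszul relations f_i*e_j - f_j*e_i (i<j): mu(Syz_1) = beta_2 = C(m,2) = m(m-1)/2
m=25
25*24/2 = 300


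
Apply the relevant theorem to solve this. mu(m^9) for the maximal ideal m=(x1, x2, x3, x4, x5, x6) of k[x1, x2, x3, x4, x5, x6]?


Graded Nakayama: mu(m^d) = dim_k (m^d/m^(d+1)) = #degree-9 monomials in 6 vars
C(n+d-1,d)=C(14,9)=2002


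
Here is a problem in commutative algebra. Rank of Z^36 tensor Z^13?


rank(M(x)N) = rank(M)*rank(N)
36*13 = 468


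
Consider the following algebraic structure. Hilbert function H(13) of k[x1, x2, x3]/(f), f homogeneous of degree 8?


C(15,2)-C(7,2)=105-21=84


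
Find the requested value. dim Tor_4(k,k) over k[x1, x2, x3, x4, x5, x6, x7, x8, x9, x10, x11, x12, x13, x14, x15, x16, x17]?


Koszul: C(n,i)=C(17,4)=2380


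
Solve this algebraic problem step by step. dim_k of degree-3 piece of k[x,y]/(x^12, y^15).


k[x,y], I = (x^12, y^15), d = 3
Need i < 12 and d-i < 15.
Range: 0 <= i <= 3.
H(3) = 4


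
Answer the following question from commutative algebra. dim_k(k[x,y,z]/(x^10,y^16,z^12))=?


Basis: x^iy^jz^k, i<10,j<16,k<12
10*16*12=1920


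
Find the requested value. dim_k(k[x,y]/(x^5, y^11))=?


Basis: x^i*y^j, i<5, j<11
5*11=55


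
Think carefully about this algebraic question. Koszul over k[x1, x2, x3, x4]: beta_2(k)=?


C(n,i)=C(4,2)=6


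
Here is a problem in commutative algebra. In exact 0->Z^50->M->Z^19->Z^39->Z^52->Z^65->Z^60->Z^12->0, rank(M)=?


Alt sum=0:
(-1)^0*50 + (-1)^1*? + (-1)^2*19 + (-1)^3*39 + (-1)^4*52 + (-1)^5*65 + (-1)^6*60 + (-1)^7*12=0
rank(M)=65


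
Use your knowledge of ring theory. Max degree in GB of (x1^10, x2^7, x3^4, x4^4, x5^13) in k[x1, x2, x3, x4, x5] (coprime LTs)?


Pure powers, coprime LTs => already GB.
Degrees: 10, 7, 4, 4, 13
Max=13


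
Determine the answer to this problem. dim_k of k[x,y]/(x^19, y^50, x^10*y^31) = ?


k[x,y]/I, I = (x^19, y^50, x^10*y^31)
Rect: 19x50=950. Corner: (19-10)x(50-31)=171.
dim = 950-171 = 779


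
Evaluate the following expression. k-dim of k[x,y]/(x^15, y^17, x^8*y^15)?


k[x,y]/I, I = (x^15, y^17, x^8*y^15)
Rect: 15x17=255. Corner: (15-8)x(17-15)=14.
dim = 255-14 = 241


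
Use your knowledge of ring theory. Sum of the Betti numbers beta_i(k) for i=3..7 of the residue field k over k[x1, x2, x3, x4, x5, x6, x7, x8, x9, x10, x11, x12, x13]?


Koszul resolution: beta_i(k)=C(n,i), n=13
C(13,3)=286, C(13,4)=715, C(13,5)=1287, C(13,6)=1716, C(13,7)=1716
Sum=5720


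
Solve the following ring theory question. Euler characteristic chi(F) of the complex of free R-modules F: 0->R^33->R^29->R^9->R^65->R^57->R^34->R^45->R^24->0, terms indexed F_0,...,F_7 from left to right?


chi = sum (-1)^i * rank:
(-1)^0*33=33
(-1)^1*29=-29
(-1)^2*9=9
(-1)^3*65=-65
(-1)^4*57=57
(-1)^5*34=-34
(-1)^6*45=45
(-1)^7*24=-24
chi=-8


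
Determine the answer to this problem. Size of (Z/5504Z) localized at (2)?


2-primary part: 5504=2^7*43
Size=2^7=128


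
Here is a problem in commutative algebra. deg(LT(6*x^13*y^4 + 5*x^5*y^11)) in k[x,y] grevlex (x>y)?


LT: 6*x^13*y^4
deg_x=13, deg_y=4
Total=13+4=17


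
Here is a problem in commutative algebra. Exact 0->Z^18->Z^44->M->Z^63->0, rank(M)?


Alt sum=0:
(-1)^0*18 + (-1)^1*44 + (-1)^2*? + (-1)^3*63=0
rank(M)=89


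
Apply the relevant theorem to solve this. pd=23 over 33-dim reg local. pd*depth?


pd+depth=33
depth=33-23=10
pd*depth=23*10=230


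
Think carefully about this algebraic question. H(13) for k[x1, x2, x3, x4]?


C(d+n-1,n-1)=C(16,3)=560


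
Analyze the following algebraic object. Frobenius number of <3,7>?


gcd(3,7)=1 => F=ab-a-b=3*7-3-7=21-10=11


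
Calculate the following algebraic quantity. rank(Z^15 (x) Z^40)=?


rank(M(x)N) = rank(M)*rank(N)
15*40 = 600


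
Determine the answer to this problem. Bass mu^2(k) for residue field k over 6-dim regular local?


C(n,i)=C(6,2)=15


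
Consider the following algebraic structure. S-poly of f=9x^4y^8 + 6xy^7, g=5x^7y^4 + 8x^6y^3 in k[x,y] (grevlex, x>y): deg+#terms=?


LT(f)=9x^4y^8, LT(g)=5x^7y^4
lcm(LM)=x^7y^8
S(f,g) (scaled by 45 to clear denominators) = 5x^3*f - 9y^4*g = -72x^6y^7 + 30x^4y^7
2 terms, deg 13.
13+2=15


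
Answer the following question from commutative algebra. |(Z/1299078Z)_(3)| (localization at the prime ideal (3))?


3-primary part: 1299078=3^10*22
Size=3^10=59049


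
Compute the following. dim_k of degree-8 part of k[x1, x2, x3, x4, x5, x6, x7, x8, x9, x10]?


C(d+n-1,n-1)=C(17,9)=24310


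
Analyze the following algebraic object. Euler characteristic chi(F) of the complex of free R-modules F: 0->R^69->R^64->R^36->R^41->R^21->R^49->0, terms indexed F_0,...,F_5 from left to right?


chi = sum (-1)^i * rank:
(-1)^0*69=69
(-1)^1*64=-64
(-1)^2*36=36
(-1)^3*41=-41
(-1)^4*21=21
(-1)^5*49=-49
chi=-28


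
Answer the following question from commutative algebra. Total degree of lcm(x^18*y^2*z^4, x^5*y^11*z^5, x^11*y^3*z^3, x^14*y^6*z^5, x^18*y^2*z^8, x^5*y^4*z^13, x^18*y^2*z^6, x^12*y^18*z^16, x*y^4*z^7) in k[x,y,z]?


lcm = componentwise max:
x: max(18,5,11,14,18,5,18,12,1)=18
y: max(2,11,3,6,2,4,2,18,4)=18
z: max(4,5,3,5,8,13,6,16,7)=16
Total=18+18+16=52


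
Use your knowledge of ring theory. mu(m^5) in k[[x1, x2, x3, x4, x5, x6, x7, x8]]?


C(n+d-1,d)=C(12,5)=792


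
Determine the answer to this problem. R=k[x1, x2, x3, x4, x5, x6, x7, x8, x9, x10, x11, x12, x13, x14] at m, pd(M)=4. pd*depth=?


pd+depth=14
depth=14-4=10
pd*depth=4*10=40


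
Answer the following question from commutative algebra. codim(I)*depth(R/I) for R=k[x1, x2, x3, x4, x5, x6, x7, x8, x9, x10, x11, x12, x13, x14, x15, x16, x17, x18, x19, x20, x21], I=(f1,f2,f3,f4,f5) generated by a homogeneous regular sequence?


codim=5, depth=dim(R/I)=21-5=16
Product=5*16=80


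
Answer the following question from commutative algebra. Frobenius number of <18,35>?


gcd(18,35)=1 => F=ab-a-b=18*35-18-35=630-53=577


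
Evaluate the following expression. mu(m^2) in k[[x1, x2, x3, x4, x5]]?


C(n+d-1,d)=C(6,2)=15


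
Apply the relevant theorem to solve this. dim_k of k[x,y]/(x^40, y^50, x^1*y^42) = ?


k[x,y]/I, I = (x^40, y^50, x^1*y^42)
Rect: 40x50=2000. Corner: (40-1)x(50-42)=312.
dim = 2000-312 = 1688


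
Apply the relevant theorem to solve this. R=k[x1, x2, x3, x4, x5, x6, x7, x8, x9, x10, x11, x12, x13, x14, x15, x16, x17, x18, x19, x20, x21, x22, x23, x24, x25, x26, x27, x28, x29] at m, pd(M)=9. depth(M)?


pd+depth=depth(R)=29
depth=29-9=20


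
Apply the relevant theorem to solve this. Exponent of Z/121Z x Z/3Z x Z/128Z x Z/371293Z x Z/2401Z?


Exponent = lcm of the cyclic orders; pairwise coprime => product.
11^2*3^1*2^7*13^5*7^4=121*3*128*371293*2401=41421470842752


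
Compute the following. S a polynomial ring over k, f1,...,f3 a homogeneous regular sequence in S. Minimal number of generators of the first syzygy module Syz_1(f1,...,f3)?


Regular sequence => Koszul complex is the minimal free resolution.
Syz_1 minimally generated by Koszul relations f_i*e_j - f_j*e_i (i<j): mu(Syz_1) = beta_2 = C(m,2) = m(m-1)/2
m=3
3*2/2 = 3


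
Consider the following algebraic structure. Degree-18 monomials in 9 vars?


C(d+n-1,n-1)=C(26,8)=1562275


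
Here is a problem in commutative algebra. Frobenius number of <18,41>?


gcd(18,41)=1 => F=ab-a-b=18*41-18-41=738-59=679


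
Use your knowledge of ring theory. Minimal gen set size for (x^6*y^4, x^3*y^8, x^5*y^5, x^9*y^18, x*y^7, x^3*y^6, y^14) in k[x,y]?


Remove redundant (divisible by others).
x^9*y^18 redundant.
x^3*y^8 redundant.
Min: x^6*y^4, x^5*y^5, x^3*y^6, x*y^7, y^14
Count=5


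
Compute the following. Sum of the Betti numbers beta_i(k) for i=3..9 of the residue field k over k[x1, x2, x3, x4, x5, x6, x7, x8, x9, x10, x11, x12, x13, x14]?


Koszul resolution: beta_i(k)=C(n,i), n=14
C(14,3)=364, C(14,4)=1001, C(14,5)=2002, C(14,6)=3003, C(14,7)=3432, C(14,8)=3003, C(14,9)=2002
Sum=14807


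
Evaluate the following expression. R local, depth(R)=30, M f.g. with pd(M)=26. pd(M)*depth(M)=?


pd+depth=30
depth=30-26=4
pd*depth=26*4=104


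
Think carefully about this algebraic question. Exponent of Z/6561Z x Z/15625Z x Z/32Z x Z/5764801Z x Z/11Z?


Exponent = lcm of the cyclic orders; pairwise coprime => product.
3^8*5^6*2^5*7^8*11^1=6561*15625*32*5764801*11=208025726485500000


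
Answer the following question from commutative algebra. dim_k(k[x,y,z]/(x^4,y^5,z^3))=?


Basis: x^iy^jz^k, i<4,j<5,k<3
4*5*3=60


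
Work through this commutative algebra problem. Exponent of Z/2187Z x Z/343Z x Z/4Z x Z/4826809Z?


Exponent = lcm of the cyclic orders; pairwise coprime => product.
3^7*7^3*2^2*13^6=2187*343*4*4826809=14483149320276


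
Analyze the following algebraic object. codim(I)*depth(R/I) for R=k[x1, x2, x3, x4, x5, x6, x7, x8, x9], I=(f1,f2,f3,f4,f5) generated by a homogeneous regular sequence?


codim=5, depth=dim(R/I)=9-5=4
Product=5*4=20


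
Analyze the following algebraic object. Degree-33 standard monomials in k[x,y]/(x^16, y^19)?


k[x,y], I = (x^16, y^19), d = 33
Need i < 16 and d-i < 19.
Range: 15 <= i <= 15.
H(33) = 1


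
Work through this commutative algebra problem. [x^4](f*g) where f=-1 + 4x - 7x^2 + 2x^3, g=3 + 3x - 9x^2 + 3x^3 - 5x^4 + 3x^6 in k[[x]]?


[x^4] = sum a_i*b_j, i+j=4
  -1*-5=5
  4*3=12
  -7*-9=63
  2*3=6
Sum=86


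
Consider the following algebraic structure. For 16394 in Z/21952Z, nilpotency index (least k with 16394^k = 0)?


16394^k mod 21952:
k=1: 16394
k=2: 4900
k=3: 8232
k=4: 16464
k=5: 10976
k=6: 0
First zero at k = 6


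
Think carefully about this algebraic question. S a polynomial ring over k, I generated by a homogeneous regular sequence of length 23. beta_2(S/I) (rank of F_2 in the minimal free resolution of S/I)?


Regular sequence => Koszul complex is the minimal free resolution.
Syz_1 minimally generated by Koszul relations f_i*e_j - f_j*e_i (i<j): mu(Syz_1) = beta_2 = C(m,2) = m(m-1)/2
m=23
23*22/2 = 253


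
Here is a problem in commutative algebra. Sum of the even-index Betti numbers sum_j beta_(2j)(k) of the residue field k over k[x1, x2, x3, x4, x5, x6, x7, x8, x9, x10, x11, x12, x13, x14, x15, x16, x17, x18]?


Koszul resolution: beta_i(k)=C(n,i), n=18
sum_even C(18,i) = 2^(n-1) = 2^17 = 131072


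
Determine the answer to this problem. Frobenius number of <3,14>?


gcd(3,14)=1 => F=ab-a-b=3*14-3-14=42-17=25


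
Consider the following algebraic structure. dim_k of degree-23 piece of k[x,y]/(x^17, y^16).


k[x,y], I = (x^17, y^16), d = 23
Need i < 17 and d-i < 16.
Range: 8 <= i <= 16.
H(23) = 9


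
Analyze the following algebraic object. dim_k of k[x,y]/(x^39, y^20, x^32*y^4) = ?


k[x,y]/I, I = (x^39, y^20, x^32*y^4)
Rect: 39x20=780. Corner: (39-32)x(20-4)=112.
dim = 780-112 = 668


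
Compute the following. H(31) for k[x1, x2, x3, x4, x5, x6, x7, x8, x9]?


C(d+n-1,n-1)=C(39,8)=61523748


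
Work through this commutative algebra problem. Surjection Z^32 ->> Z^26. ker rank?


rank(ker) = 32-26 = 6


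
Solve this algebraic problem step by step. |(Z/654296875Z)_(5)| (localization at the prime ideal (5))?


5-primary part: 654296875=5^10*67
Size=5^10=9765625


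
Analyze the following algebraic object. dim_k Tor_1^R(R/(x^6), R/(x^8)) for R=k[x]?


Tor_1(R/I,R/J)=(I cap J)/IJ=(x^8)/(x^14)
dim=14-8=min(6,8)=6


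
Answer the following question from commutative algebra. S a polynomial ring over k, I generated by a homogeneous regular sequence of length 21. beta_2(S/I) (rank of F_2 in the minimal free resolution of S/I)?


Regular sequence => Koszul complex is the minimal free resolution.
Syz_1 minimally generated by Koszul relations f_i*e_j - f_j*e_i (i<j): mu(Syz_1) = beta_2 = C(m,2) = m(m-1)/2
m=21
21*20/2 = 210


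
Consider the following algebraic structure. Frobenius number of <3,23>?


gcd(3,23)=1 => F=ab-a-b=3*23-3-23=69-26=43
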